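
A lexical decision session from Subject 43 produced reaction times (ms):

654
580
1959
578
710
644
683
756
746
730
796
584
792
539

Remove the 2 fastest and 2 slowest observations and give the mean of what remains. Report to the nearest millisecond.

688 ms

Sorted: 539, 578, 580, 584, 644, 654, 683, 710, 730, 746, 756, 792, 796, 1959
Drop lowest 2 (539, 578) and highest 2 (796, 1959)
Remaining (n=10): Σ = 6879, mean = 6879/10 = 687.900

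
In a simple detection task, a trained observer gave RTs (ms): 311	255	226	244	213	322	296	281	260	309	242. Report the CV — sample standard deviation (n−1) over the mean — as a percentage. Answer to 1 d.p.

13.7%

n = 11, Σ = 2959, M = 269.0000
Σ(x−M)² = 13662.000; s = √(13662.000/10) = 36.9621
CV = 36.9621 / 269.0000 = 0.13741 = 13.741%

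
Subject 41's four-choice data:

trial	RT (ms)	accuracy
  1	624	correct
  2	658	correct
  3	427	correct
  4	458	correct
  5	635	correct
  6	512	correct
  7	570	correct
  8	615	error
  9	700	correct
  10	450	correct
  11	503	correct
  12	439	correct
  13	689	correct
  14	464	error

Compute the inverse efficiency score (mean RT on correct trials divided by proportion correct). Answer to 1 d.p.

Correct trials (n=12): 624, 658, 427, 458, 635, 512, 570, 700, 450, 503, 439, 689
Mean correct RT = 6665/12 = 555.4167 ms
Proportion correct = 12/14
IES = 555.4167 / (12/14) = 647.986 ms

648.0 ms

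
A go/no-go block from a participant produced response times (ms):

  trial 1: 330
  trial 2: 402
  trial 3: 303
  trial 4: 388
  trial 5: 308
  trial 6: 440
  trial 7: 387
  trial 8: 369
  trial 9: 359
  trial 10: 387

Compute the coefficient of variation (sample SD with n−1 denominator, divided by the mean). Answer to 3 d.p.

n = 10, Σ = 3673, M = 367.3000
Σ(x−M)² = 16808.100; s = √(16808.100/9) = 43.2154
CV = 43.2154 / 367.3000 = 0.11766

0.118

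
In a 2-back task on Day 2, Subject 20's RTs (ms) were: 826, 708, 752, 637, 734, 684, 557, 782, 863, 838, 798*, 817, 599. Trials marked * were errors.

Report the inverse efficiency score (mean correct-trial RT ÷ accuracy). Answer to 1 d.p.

794.2 ms

Correct trials (n=12): 826, 708, 752, 637, 734, 684, 557, 782, 863, 838, 817, 599
Mean correct RT = 8797/12 = 733.0833 ms
Proportion correct = 12/13
IES = 733.0833 / (12/13) = 794.174 ms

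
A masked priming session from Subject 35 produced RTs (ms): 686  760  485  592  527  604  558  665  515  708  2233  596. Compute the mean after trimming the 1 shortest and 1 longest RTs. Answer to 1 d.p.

621.1 ms

Sorted: 485, 515, 527, 558, 592, 596, 604, 665, 686, 708, 760, 2233
Drop lowest 1 (485) and highest 1 (2233)
Remaining (n=10): Σ = 6211, mean = 6211/10 = 621.100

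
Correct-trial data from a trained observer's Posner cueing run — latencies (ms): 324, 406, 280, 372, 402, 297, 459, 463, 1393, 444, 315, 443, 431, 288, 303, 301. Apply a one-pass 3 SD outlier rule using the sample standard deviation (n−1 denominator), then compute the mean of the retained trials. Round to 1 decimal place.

n = 16, ΣRT = 6921, M = 432.562
Σ(x−M)² = 1051867.94; s = √(1051867.94/15) = 264.810
Cutoffs: 432.562 ± 3·264.810 → [-361.9, 1227.0]
Outside: 1393 → excluded.
Retained (n=15): Σ = 5528, mean = 5528/15 = 368.533

368.5 ms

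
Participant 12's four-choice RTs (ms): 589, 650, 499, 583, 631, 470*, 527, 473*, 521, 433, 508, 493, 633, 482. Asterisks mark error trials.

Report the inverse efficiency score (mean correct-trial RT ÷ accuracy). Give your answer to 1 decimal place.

636.7 ms

Correct trials (n=12): 589, 650, 499, 583, 631, 527, 521, 433, 508, 493, 633, 482
Mean correct RT = 6549/12 = 545.7500 ms
Proportion correct = 12/14
IES = 545.7500 / (12/14) = 636.708 ms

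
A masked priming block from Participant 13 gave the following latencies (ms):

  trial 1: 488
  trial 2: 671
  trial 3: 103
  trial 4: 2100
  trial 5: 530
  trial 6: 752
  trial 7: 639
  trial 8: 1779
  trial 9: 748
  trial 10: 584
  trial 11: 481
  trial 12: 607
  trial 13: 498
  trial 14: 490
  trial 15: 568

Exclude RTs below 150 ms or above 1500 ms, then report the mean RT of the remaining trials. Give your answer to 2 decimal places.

588.00 ms

Excluded: 103, 1779, 2100
Retained (n=12): Σ = 7056
Mean = 7056/12 = 588.0000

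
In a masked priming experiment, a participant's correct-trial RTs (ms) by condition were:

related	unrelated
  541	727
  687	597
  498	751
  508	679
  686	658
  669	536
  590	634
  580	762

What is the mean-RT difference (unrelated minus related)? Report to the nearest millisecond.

73 ms

M(related) = 4759/8 = 594.875
M(unrelated) = 5344/8 = 668.000
Difference = 668.000 − 594.875 = 73.125 ms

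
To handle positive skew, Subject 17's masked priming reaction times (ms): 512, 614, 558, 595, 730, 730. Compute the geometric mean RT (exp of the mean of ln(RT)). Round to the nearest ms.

618 ms

ln(RT): 6.2383, 6.4200, 6.3244, 6.3886, 6.5930, 6.5930
Mean ln(RT) = 38.5573/6 = 6.42622
Geometric mean = exp(6.42622) = 617.84 ms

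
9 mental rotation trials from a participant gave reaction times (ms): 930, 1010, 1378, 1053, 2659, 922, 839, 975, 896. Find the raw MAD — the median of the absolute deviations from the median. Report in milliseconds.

78 ms

Sorted: 839, 896, 922, 930, 975, 1010, 1053, 1378, 2659 → median = 975
|x − 975|: 45, 35, 403, 78, 1684, 53, 136, 0, 79
Sorted deviations: 0, 35, 45, 53, 78, 79, 136, 403, 1684 → MAD = 78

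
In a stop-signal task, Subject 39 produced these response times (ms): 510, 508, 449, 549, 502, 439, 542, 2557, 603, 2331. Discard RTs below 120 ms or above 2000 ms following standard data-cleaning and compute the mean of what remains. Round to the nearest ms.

Excluded: 2331, 2557
Retained (n=8): Σ = 4102
Mean = 4102/8 = 512.7500

513 ms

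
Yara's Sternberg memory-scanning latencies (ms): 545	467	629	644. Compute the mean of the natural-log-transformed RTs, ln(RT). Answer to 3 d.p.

6.340

ln(RT): 6.3008, 6.1463, 6.4441, 6.4677
Σ ln(RT) = 25.3589
Mean = 25.3589/4 = 6.33974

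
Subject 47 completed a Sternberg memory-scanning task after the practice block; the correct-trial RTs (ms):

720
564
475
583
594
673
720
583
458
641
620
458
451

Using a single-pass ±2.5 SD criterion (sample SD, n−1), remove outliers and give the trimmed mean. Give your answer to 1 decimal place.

n = 13, ΣRT = 7540, M = 580.000
Σ(x−M)² = 111074.00; s = √(111074.00/12) = 96.209
Cutoffs: 580.000 ± 2.5·96.209 → [339.5, 820.5]
No RTs fall outside the cutoffs; all 13 retained. Mean = 7540/13 = 580.000

580.0 ms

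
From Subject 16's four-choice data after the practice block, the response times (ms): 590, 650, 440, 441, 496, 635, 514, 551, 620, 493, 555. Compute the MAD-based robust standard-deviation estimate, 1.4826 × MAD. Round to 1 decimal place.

Sorted: 440, 441, 493, 496, 514, 551, 555, 590, 620, 635, 650 → median = 551
|x − 551| sorted: 0, 4, 37, 39, 55, 58, 69, 84, 99, 110, 111 → MAD = 58
Robust SD ≈ 1.4826 × 58 = 85.991

86.0 ms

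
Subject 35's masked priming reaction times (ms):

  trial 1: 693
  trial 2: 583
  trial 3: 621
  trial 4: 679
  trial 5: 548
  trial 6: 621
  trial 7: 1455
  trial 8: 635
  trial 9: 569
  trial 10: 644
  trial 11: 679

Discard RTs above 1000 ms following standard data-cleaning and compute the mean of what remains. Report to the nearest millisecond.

Excluded: 1455
Retained (n=10): Σ = 6272
Mean = 6272/10 = 627.2000

627 ms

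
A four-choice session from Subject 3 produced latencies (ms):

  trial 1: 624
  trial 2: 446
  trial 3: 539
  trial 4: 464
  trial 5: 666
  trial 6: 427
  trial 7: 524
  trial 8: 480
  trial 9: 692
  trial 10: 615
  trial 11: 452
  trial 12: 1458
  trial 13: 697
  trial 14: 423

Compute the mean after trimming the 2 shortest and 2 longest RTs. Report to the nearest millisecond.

550 ms

Sorted: 423, 427, 446, 452, 464, 480, 524, 539, 615, 624, 666, 692, 697, 1458
Drop lowest 2 (423, 427) and highest 2 (697, 1458)
Remaining (n=10): Σ = 5502, mean = 5502/10 = 550.200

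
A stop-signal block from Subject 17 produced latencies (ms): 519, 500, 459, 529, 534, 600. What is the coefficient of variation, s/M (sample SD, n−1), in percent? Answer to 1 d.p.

8.8%

n = 6, Σ = 3141, M = 523.5000
Σ(x−M)² = 10725.500; s = √(10725.500/5) = 46.3152
CV = 46.3152 / 523.5000 = 0.08847 = 8.847%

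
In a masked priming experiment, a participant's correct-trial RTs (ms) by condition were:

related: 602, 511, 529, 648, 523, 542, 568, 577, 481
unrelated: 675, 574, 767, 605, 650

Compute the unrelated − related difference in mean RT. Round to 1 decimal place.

M(related) = 4981/9 = 553.444
M(unrelated) = 3271/5 = 654.200
Difference = 654.200 − 553.444 = 100.756 ms

100.8 ms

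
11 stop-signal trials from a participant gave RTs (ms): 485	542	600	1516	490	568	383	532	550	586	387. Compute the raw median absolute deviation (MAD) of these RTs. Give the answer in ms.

Sorted: 383, 387, 485, 490, 532, 542, 550, 568, 586, 600, 1516 → median = 542
|x − 542|: 57, 0, 58, 974, 52, 26, 159, 10, 8, 44, 155
Sorted deviations: 0, 8, 10, 26, 44, 52, 57, 58, 155, 159, 974 → MAD = 52

52 ms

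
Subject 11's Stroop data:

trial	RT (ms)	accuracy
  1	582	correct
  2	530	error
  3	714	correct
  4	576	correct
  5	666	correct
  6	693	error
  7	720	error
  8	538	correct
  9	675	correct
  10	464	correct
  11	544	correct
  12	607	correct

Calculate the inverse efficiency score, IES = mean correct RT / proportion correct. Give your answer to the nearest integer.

Correct trials (n=9): 582, 714, 576, 666, 538, 675, 464, 544, 607
Mean correct RT = 5366/9 = 596.2222 ms
Proportion correct = 9/12
IES = 596.2222 / (9/12) = 794.963 ms

795 ms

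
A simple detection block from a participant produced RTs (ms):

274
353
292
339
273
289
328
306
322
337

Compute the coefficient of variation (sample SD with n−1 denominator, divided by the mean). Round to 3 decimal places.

0.092

n = 10, Σ = 3113, M = 311.3000
Σ(x−M)² = 7316.100; s = √(7316.100/9) = 28.5114
CV = 28.5114 / 311.3000 = 0.09159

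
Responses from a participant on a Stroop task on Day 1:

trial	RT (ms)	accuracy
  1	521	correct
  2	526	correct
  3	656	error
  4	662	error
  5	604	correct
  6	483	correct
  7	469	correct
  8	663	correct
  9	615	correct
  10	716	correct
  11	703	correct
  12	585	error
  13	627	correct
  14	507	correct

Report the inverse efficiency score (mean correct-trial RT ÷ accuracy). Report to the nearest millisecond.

Correct trials (n=11): 521, 526, 604, 483, 469, 663, 615, 716, 703, 627, 507
Mean correct RT = 6434/11 = 584.9091 ms
Proportion correct = 11/14
IES = 584.9091 / (11/14) = 744.430 ms

744 ms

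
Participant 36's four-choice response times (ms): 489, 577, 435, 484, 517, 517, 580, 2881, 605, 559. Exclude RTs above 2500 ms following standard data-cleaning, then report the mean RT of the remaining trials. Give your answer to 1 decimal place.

529.2 ms

Excluded: 2881
Retained (n=9): Σ = 4763
Mean = 4763/9 = 529.2222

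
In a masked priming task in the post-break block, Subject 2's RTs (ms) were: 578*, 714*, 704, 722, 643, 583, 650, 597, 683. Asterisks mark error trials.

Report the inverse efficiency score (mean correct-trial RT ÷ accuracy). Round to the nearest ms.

Correct trials (n=7): 704, 722, 643, 583, 650, 597, 683
Mean correct RT = 4582/7 = 654.5714 ms
Proportion correct = 7/9
IES = 654.5714 / (7/9) = 841.592 ms

842 ms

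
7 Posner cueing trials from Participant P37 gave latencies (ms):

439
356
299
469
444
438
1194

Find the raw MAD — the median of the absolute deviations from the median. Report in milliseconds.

Sorted: 299, 356, 438, 439, 444, 469, 1194 → median = 439
|x − 439|: 0, 83, 140, 30, 5, 1, 755
Sorted deviations: 0, 1, 5, 30, 83, 140, 755 → MAD = 30

30 ms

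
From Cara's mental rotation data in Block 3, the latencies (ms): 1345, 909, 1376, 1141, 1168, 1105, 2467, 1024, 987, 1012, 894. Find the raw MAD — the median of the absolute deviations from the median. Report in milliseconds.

118 ms

Sorted: 894, 909, 987, 1012, 1024, 1105, 1141, 1168, 1345, 1376, 2467 → median = 1105
|x − 1105|: 240, 196, 271, 36, 63, 0, 1362, 81, 118, 93, 211
Sorted deviations: 0, 36, 63, 81, 93, 118, 196, 211, 240, 271, 1362 → MAD = 118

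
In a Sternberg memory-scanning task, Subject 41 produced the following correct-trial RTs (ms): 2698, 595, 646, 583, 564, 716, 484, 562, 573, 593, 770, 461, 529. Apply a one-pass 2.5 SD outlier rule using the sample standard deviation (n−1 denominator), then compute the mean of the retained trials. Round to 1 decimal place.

n = 13, ΣRT = 9774, M = 751.846
Σ(x−M)² = 4187981.69; s = √(4187981.69/12) = 590.761
Cutoffs: 751.846 ± 2.5·590.761 → [-725.1, 2228.7]
Outside: 2698 → excluded.
Retained (n=12): Σ = 7076, mean = 7076/12 = 589.667

589.7 ms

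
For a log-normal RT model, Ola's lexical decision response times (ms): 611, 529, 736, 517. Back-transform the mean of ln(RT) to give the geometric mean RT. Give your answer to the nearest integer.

ln(RT): 6.4151, 6.2710, 6.6012, 6.2480
Mean ln(RT) = 25.5354/4 = 6.38384
Geometric mean = exp(6.38384) = 592.20 ms

592 ms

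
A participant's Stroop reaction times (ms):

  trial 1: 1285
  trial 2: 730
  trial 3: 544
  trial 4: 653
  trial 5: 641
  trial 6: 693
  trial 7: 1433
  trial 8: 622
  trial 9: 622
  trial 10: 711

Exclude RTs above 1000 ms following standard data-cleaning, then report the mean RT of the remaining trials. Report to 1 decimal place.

652.0 ms

Excluded: 1285, 1433
Retained (n=8): Σ = 5216
Mean = 5216/8 = 652.0000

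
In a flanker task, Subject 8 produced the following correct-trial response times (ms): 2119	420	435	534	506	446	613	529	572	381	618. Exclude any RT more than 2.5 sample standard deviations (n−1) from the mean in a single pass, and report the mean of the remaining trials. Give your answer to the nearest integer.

505 ms

n = 11, ΣRT = 7173, M = 652.091
Σ(x−M)² = 2428324.91; s = √(2428324.91/10) = 492.780
Cutoffs: 652.091 ± 2.5·492.780 → [-579.9, 1884.0]
Outside: 2119 → excluded.
Retained (n=10): Σ = 5054, mean = 5054/10 = 505.400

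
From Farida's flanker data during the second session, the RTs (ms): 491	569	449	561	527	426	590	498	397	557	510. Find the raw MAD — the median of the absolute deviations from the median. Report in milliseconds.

Sorted: 397, 426, 449, 491, 498, 510, 527, 557, 561, 569, 590 → median = 510
|x − 510|: 19, 59, 61, 51, 17, 84, 80, 12, 113, 47, 0
Sorted deviations: 0, 12, 17, 19, 47, 51, 59, 61, 80, 84, 113 → MAD = 51

51 ms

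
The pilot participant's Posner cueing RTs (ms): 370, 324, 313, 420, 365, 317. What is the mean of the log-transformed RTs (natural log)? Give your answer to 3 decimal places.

5.857

ln(RT): 5.9135, 5.7807, 5.7462, 6.0403, 5.8999, 5.7589
Σ ln(RT) = 35.1395
Mean = 35.1395/6 = 5.85658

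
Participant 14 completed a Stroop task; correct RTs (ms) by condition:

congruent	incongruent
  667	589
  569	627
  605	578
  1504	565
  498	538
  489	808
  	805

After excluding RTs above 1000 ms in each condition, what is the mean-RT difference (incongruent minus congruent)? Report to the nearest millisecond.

79 ms

congruent: exclude 1504
M(congruent) = 2828/5 = 565.600
M(incongruent) = 4510/7 = 644.286
Difference = 644.286 − 565.600 = 78.686 ms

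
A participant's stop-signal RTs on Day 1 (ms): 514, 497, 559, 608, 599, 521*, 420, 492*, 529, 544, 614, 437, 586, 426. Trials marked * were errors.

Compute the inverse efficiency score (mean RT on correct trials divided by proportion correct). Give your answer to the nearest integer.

Correct trials (n=12): 514, 497, 559, 608, 599, 420, 529, 544, 614, 437, 586, 426
Mean correct RT = 6333/12 = 527.7500 ms
Proportion correct = 12/14
IES = 527.7500 / (12/14) = 615.708 ms

616 ms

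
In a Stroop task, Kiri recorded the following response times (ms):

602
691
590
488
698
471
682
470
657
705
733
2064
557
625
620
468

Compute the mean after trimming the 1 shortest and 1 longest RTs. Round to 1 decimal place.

613.5 ms

Sorted: 468, 470, 471, 488, 557, 590, 602, 620, 625, 657, 682, 691, 698, 705, 733, 2064
Drop lowest 1 (468) and highest 1 (2064)
Remaining (n=14): Σ = 8589, mean = 8589/14 = 613.500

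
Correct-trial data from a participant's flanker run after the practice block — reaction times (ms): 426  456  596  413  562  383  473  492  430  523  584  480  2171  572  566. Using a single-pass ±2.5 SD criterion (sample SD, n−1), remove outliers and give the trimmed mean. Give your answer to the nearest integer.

n = 15, ΣRT = 9127, M = 608.467
Σ(x−M)² = 2680713.73; s = √(2680713.73/14) = 437.584
Cutoffs: 608.467 ± 2.5·437.584 → [-485.5, 1702.4]
Outside: 2171 → excluded.
Retained (n=14): Σ = 6956, mean = 6956/14 = 496.857

497 ms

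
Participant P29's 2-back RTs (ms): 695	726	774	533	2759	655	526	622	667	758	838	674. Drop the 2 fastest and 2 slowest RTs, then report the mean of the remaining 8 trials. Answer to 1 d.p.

Sorted: 526, 533, 622, 655, 667, 674, 695, 726, 758, 774, 838, 2759
Drop lowest 2 (526, 533) and highest 2 (838, 2759)
Remaining (n=8): Σ = 5571, mean = 5571/8 = 696.375

696.4 ms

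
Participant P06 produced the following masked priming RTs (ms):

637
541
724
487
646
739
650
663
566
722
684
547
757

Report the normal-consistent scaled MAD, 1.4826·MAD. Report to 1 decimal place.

Sorted: 487, 541, 547, 566, 637, 646, 650, 663, 684, 722, 724, 739, 757 → median = 650
|x − 650| sorted: 0, 4, 13, 13, 34, 72, 74, 84, 89, 103, 107, 109, 163 → MAD = 74
Robust SD ≈ 1.4826 × 74 = 109.712

109.7 ms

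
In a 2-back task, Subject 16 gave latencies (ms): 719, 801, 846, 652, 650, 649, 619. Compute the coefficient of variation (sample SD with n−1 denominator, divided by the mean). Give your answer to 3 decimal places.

0.124

n = 7, Σ = 4936, M = 705.1429
Σ(x−M)² = 45658.857; s = √(45658.857/6) = 87.2342
CV = 87.2342 / 705.1429 = 0.12371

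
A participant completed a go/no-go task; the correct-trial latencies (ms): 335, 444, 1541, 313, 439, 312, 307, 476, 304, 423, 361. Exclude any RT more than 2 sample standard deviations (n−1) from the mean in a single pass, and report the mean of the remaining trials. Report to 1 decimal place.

371.4 ms

n = 11, ΣRT = 5255, M = 477.727
Σ(x−M)² = 1284110.18; s = √(1284110.18/10) = 358.345
Cutoffs: 477.727 ± 2·358.345 → [-239.0, 1194.4]
Outside: 1541 → excluded.
Retained (n=10): Σ = 3714, mean = 3714/10 = 371.400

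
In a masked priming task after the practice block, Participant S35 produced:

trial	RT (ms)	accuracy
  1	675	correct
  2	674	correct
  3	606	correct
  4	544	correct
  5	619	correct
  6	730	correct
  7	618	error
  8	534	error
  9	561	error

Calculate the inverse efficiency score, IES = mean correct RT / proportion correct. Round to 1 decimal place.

Correct trials (n=6): 675, 674, 606, 544, 619, 730
Mean correct RT = 3848/6 = 641.3333 ms
Proportion correct = 6/9
IES = 641.3333 / (6/9) = 962.000 ms

962.0 ms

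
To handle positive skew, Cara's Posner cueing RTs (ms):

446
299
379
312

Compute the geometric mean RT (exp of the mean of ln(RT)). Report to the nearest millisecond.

ln(RT): 6.1003, 5.7004, 5.9375, 5.7430
Mean ln(RT) = 23.4813/4 = 5.87033
Geometric mean = exp(5.87033) = 354.36 ms

354 ms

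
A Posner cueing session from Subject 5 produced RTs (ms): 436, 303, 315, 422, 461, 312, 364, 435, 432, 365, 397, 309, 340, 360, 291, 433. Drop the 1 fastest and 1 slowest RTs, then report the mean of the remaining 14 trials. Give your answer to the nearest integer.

Sorted: 291, 303, 309, 312, 315, 340, 360, 364, 365, 397, 422, 432, 433, 435, 436, 461
Drop lowest 1 (291) and highest 1 (461)
Remaining (n=14): Σ = 5223, mean = 5223/14 = 373.071

373 ms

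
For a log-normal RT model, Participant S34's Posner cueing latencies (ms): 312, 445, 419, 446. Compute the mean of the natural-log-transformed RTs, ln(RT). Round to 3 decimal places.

5.995

ln(RT): 5.7430, 6.0981, 6.0379, 6.1003
Σ ln(RT) = 23.9793
Mean = 23.9793/4 = 5.99482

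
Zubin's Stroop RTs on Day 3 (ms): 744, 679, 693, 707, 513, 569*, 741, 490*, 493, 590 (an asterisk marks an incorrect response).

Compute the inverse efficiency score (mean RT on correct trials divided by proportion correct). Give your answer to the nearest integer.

Correct trials (n=8): 744, 679, 693, 707, 513, 741, 493, 590
Mean correct RT = 5160/8 = 645.0000 ms
Proportion correct = 8/10
IES = 645.0000 / (8/10) = 806.250 ms

806 ms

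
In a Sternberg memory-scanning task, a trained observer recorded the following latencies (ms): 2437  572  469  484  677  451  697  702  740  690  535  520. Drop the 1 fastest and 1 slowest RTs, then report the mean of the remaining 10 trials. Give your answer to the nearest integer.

609 ms

Sorted: 451, 469, 484, 520, 535, 572, 677, 690, 697, 702, 740, 2437
Drop lowest 1 (451) and highest 1 (2437)
Remaining (n=10): Σ = 6086, mean = 6086/10 = 608.600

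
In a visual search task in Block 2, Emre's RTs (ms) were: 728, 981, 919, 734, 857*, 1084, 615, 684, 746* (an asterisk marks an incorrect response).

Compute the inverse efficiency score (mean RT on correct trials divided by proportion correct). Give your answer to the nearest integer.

Correct trials (n=7): 728, 981, 919, 734, 1084, 615, 684
Mean correct RT = 5745/7 = 820.7143 ms
Proportion correct = 7/9
IES = 820.7143 / (7/9) = 1055.204 ms

1055 ms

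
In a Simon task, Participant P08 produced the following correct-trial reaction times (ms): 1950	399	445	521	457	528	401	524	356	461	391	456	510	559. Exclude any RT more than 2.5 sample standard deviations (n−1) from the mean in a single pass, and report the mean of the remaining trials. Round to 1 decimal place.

462.2 ms

n = 14, ΣRT = 7958, M = 568.429
Σ(x−M)² = 2103277.43; s = √(2103277.43/13) = 402.232
Cutoffs: 568.429 ± 2.5·402.232 → [-437.2, 1574.0]
Outside: 1950 → excluded.
Retained (n=13): Σ = 6008, mean = 6008/13 = 462.154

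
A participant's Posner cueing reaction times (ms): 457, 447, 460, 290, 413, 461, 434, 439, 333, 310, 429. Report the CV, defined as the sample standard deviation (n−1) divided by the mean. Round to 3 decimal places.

0.157

n = 11, Σ = 4473, M = 406.6364
Σ(x−M)² = 40670.545; s = √(40670.545/10) = 63.7735
CV = 63.7735 / 406.6364 = 0.15683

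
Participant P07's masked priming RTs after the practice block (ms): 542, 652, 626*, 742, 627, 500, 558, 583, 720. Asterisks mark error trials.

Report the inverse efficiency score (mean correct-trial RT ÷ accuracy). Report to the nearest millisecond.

Correct trials (n=8): 542, 652, 742, 627, 500, 558, 583, 720
Mean correct RT = 4924/8 = 615.5000 ms
Proportion correct = 8/9
IES = 615.5000 / (8/9) = 692.438 ms

692 ms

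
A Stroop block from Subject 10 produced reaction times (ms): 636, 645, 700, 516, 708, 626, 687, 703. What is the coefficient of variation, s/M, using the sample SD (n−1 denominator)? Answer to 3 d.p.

n = 8, Σ = 5221, M = 652.6250
Σ(x−M)² = 28739.875; s = √(28739.875/7) = 64.0757
CV = 64.0757 / 652.6250 = 0.09818

0.098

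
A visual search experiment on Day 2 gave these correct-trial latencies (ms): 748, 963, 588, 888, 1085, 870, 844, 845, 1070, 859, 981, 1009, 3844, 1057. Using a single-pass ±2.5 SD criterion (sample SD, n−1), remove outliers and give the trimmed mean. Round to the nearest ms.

908 ms

n = 14, ΣRT = 15651, M = 1117.929
Σ(x−M)² = 8241754.93; s = √(8241754.93/13) = 796.229
Cutoffs: 1117.929 ± 2.5·796.229 → [-872.6, 3108.5]
Outside: 3844 → excluded.
Retained (n=13): Σ = 11807, mean = 11807/13 = 908.231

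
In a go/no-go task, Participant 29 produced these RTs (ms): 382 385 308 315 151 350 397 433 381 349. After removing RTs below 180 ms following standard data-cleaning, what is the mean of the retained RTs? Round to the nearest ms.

367 ms

Excluded: 151
Retained (n=9): Σ = 3300
Mean = 3300/9 = 366.6667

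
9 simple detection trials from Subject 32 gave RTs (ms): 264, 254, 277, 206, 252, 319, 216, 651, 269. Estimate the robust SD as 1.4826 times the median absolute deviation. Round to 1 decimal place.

19.3 ms

Sorted: 206, 216, 252, 254, 264, 269, 277, 319, 651 → median = 264
|x − 264| sorted: 0, 5, 10, 12, 13, 48, 55, 58, 387 → MAD = 13
Robust SD ≈ 1.4826 × 13 = 19.274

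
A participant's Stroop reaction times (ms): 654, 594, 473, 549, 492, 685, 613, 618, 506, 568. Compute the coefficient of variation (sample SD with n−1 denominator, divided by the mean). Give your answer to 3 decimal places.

0.123

n = 10, Σ = 5752, M = 575.2000
Σ(x−M)² = 44773.600; s = √(44773.600/9) = 70.5326
CV = 70.5326 / 575.2000 = 0.12262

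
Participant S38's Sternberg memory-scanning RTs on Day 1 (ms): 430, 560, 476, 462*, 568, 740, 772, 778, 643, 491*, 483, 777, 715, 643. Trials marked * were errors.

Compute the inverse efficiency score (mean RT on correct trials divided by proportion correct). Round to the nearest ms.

Correct trials (n=12): 430, 560, 476, 568, 740, 772, 778, 643, 483, 777, 715, 643
Mean correct RT = 7585/12 = 632.0833 ms
Proportion correct = 12/14
IES = 632.0833 / (12/14) = 737.431 ms

737 ms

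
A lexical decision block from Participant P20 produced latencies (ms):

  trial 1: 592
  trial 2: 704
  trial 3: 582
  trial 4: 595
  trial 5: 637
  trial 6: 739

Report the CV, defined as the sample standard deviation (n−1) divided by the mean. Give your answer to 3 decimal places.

0.102

n = 6, Σ = 3849, M = 641.5000
Σ(x−M)² = 21585.500; s = √(21585.500/5) = 65.7046
CV = 65.7046 / 641.5000 = 0.10242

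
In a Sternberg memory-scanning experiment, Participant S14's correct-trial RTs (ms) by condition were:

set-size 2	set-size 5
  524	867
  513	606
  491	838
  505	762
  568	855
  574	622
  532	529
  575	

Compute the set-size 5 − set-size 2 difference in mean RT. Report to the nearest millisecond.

190 ms

M(set-size 2) = 4282/8 = 535.250
M(set-size 5) = 5079/7 = 725.571
Difference = 725.571 − 535.250 = 190.321 ms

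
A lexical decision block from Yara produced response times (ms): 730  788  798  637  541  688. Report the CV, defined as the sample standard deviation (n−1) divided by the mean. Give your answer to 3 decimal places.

n = 6, Σ = 4182, M = 697.0000
Σ(x−M)² = 47588.000; s = √(47588.000/5) = 97.5582
CV = 97.5582 / 697.0000 = 0.13997

0.140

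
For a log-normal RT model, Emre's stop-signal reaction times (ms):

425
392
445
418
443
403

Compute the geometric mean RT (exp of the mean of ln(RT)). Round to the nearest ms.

421 ms

ln(RT): 6.0521, 5.9713, 6.0981, 6.0355, 6.0936, 5.9989
Mean ln(RT) = 36.2494/6 = 6.04157
Geometric mean = exp(6.04157) = 420.55 ms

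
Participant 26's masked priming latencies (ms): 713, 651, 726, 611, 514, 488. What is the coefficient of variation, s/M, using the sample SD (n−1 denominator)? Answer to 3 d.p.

n = 6, Σ = 3703, M = 617.1667
Σ(x−M)² = 49538.833; s = √(49538.833/5) = 99.5378
CV = 99.5378 / 617.1667 = 0.16128

0.161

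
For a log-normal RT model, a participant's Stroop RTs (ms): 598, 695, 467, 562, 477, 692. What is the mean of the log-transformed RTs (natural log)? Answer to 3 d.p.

6.354

ln(RT): 6.3936, 6.5439, 6.1463, 6.3315, 6.1675, 6.5396
Σ ln(RT) = 38.1224
Mean = 38.1224/6 = 6.35374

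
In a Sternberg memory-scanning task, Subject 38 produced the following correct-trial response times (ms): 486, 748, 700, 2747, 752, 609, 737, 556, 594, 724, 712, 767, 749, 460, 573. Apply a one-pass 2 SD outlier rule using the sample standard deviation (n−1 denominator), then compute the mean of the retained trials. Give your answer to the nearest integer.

n = 15, ΣRT = 11914, M = 794.267
Σ(x−M)² = 4230680.93; s = √(4230680.93/14) = 549.719
Cutoffs: 794.267 ± 2·549.719 → [-305.2, 1893.7]
Outside: 2747 → excluded.
Retained (n=14): Σ = 9167, mean = 9167/14 = 654.786

655 ms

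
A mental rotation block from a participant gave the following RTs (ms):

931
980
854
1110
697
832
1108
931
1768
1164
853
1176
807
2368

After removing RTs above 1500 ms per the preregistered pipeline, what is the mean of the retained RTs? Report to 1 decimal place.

953.6 ms

Excluded: 1768, 2368
Retained (n=12): Σ = 11443
Mean = 11443/12 = 953.5833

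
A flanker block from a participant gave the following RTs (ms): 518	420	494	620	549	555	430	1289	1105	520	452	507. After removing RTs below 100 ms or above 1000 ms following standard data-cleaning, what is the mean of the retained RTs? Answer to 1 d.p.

Excluded: 1105, 1289
Retained (n=10): Σ = 5065
Mean = 5065/10 = 506.5000

506.5 ms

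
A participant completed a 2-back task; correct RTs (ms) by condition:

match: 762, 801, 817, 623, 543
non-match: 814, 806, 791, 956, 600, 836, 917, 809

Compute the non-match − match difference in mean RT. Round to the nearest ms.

M(match) = 3546/5 = 709.200
M(non-match) = 6529/8 = 816.125
Difference = 816.125 − 709.200 = 106.925 ms

107 ms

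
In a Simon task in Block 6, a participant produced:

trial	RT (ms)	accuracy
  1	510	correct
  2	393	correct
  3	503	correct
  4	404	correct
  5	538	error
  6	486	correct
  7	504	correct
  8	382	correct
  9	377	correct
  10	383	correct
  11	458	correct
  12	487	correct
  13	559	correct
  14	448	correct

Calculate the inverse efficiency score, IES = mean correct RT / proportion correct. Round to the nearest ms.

Correct trials (n=13): 510, 393, 503, 404, 486, 504, 382, 377, 383, 458, 487, 559, 448
Mean correct RT = 5894/13 = 453.3846 ms
Proportion correct = 13/14
IES = 453.3846 / (13/14) = 488.260 ms

488 ms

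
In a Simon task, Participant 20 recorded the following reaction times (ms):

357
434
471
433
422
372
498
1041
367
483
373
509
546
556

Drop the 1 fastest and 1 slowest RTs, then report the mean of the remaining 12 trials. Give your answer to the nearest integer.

455 ms

Sorted: 357, 367, 372, 373, 422, 433, 434, 471, 483, 498, 509, 546, 556, 1041
Drop lowest 1 (357) and highest 1 (1041)
Remaining (n=12): Σ = 5464, mean = 5464/12 = 455.333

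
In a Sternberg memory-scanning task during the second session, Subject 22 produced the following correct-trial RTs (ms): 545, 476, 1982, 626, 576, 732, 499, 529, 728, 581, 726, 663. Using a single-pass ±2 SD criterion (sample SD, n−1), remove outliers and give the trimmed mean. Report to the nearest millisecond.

n = 12, ΣRT = 8663, M = 721.917
Σ(x−M)² = 1820468.92; s = √(1820468.92/11) = 406.813
Cutoffs: 721.917 ± 2·406.813 → [-91.7, 1535.5]
Outside: 1982 → excluded.
Retained (n=11): Σ = 6681, mean = 6681/11 = 607.364

607 ms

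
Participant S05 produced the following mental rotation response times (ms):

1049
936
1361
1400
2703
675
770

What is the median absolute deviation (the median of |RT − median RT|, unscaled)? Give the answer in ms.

Sorted: 675, 770, 936, 1049, 1361, 1400, 2703 → median = 1049
|x − 1049|: 0, 113, 312, 351, 1654, 374, 279
Sorted deviations: 0, 113, 279, 312, 351, 374, 1654 → MAD = 312

312 ms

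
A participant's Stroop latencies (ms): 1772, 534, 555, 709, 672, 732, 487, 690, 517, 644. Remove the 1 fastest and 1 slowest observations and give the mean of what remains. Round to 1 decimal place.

Sorted: 487, 517, 534, 555, 644, 672, 690, 709, 732, 1772
Drop lowest 1 (487) and highest 1 (1772)
Remaining (n=8): Σ = 5053, mean = 5053/8 = 631.625

631.6 ms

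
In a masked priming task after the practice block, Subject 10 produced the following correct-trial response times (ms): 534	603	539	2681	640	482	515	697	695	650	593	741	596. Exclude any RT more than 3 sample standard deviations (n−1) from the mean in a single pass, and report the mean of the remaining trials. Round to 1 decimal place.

n = 13, ΣRT = 9966, M = 766.615
Σ(x−M)² = 4041387.08; s = √(4041387.08/12) = 580.329
Cutoffs: 766.615 ± 3·580.329 → [-974.4, 2507.6]
Outside: 2681 → excluded.
Retained (n=12): Σ = 7285, mean = 7285/12 = 607.083

607.1 ms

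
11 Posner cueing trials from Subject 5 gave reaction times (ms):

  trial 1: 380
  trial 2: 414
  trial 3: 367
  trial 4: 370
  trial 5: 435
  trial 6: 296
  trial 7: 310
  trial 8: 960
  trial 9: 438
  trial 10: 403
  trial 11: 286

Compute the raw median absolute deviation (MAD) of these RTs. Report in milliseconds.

55 ms

Sorted: 286, 296, 310, 367, 370, 380, 403, 414, 435, 438, 960 → median = 380
|x − 380|: 0, 34, 13, 10, 55, 84, 70, 580, 58, 23, 94
Sorted deviations: 0, 10, 13, 23, 34, 55, 58, 70, 84, 94, 580 → MAD = 55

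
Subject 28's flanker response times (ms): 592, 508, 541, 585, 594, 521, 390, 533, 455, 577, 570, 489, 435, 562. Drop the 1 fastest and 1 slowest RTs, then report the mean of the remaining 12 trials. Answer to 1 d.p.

530.7 ms

Sorted: 390, 435, 455, 489, 508, 521, 533, 541, 562, 570, 577, 585, 592, 594
Drop lowest 1 (390) and highest 1 (594)
Remaining (n=12): Σ = 6368, mean = 6368/12 = 530.667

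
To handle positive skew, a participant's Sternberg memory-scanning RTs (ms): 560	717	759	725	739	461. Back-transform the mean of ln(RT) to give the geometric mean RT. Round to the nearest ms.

650 ms

ln(RT): 6.3279, 6.5751, 6.6320, 6.5862, 6.6053, 6.1334
Mean ln(RT) = 38.8599/6 = 6.47665
Geometric mean = exp(6.47665) = 649.79 ms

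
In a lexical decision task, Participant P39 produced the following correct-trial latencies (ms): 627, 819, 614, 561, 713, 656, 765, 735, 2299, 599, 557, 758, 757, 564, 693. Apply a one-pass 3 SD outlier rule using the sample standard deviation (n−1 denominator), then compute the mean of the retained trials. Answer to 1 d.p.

672.7 ms

n = 15, ΣRT = 11717, M = 781.133
Σ(x−M)² = 2567631.73; s = √(2567631.73/14) = 428.255
Cutoffs: 781.133 ± 3·428.255 → [-503.6, 2065.9]
Outside: 2299 → excluded.
Retained (n=14): Σ = 9418, mean = 9418/14 = 672.714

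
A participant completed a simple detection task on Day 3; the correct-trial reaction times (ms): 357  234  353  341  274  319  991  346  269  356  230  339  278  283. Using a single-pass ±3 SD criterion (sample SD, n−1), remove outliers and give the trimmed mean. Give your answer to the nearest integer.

n = 14, ΣRT = 4970, M = 355.000
Σ(x−M)² = 461670.00; s = √(461670.00/13) = 188.449
Cutoffs: 355.000 ± 3·188.449 → [-210.3, 920.3]
Outside: 991 → excluded.
Retained (n=13): Σ = 3979, mean = 3979/13 = 306.077

306 ms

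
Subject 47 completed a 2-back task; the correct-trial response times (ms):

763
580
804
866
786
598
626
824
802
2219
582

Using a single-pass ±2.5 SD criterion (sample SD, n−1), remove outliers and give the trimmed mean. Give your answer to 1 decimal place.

n = 11, ΣRT = 9450, M = 859.091
Σ(x−M)² = 2148672.91; s = √(2148672.91/10) = 463.538
Cutoffs: 859.091 ± 2.5·463.538 → [-299.8, 2017.9]
Outside: 2219 → excluded.
Retained (n=10): Σ = 7231, mean = 7231/10 = 723.100

723.1 ms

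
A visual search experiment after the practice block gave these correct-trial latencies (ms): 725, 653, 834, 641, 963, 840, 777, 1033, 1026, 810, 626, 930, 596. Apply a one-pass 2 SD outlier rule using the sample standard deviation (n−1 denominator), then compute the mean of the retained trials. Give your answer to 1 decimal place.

804.2 ms

n = 13, ΣRT = 10454, M = 804.154
Σ(x−M)² = 276401.69; s = √(276401.69/12) = 151.768
Cutoffs: 804.154 ± 2·151.768 → [500.6, 1107.7]
No RTs fall outside the cutoffs; all 13 retained. Mean = 10454/13 = 804.154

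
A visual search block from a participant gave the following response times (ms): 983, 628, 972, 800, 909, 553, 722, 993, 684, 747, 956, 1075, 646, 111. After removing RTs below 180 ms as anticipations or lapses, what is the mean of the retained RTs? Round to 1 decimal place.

820.6 ms

Excluded: 111
Retained (n=13): Σ = 10668
Mean = 10668/13 = 820.6154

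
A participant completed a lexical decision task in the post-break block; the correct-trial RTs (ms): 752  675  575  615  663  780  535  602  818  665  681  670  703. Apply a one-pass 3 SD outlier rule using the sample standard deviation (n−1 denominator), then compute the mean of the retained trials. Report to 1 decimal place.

n = 13, ΣRT = 8734, M = 671.846
Σ(x−M)² = 76891.69; s = √(76891.69/12) = 80.048
Cutoffs: 671.846 ± 3·80.048 → [431.7, 912.0]
No RTs fall outside the cutoffs; all 13 retained. Mean = 8734/13 = 671.846

671.8 ms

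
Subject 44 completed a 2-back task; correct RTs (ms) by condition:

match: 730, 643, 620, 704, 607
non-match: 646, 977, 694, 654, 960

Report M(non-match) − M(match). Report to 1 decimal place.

125.4 ms

M(match) = 3304/5 = 660.800
M(non-match) = 3931/5 = 786.200
Difference = 786.200 − 660.800 = 125.400 ms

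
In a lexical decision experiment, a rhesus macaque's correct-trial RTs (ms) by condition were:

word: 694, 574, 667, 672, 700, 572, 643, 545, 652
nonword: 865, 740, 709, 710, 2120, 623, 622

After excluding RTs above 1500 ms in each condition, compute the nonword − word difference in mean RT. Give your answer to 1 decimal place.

nonword: exclude 2120
M(word) = 5719/9 = 635.444
M(nonword) = 4269/6 = 711.500
Difference = 711.500 − 635.444 = 76.056 ms

76.1 ms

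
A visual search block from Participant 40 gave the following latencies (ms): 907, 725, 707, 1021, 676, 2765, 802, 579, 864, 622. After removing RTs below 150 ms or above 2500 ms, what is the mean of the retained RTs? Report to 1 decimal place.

767.0 ms

Excluded: 2765
Retained (n=9): Σ = 6903
Mean = 6903/9 = 767.0000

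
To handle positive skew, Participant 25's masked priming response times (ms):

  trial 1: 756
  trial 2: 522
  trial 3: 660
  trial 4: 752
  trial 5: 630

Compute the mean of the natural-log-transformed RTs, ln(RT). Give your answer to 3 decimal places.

ln(RT): 6.6280, 6.2577, 6.4922, 6.6227, 6.4457
Σ ln(RT) = 32.4464
Mean = 32.4464/5 = 6.48928

6.489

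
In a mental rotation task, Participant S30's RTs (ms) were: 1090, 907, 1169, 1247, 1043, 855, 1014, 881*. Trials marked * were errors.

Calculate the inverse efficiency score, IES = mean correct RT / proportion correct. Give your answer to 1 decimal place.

Correct trials (n=7): 1090, 907, 1169, 1247, 1043, 855, 1014
Mean correct RT = 7325/7 = 1046.4286 ms
Proportion correct = 7/8
IES = 1046.4286 / (7/8) = 1195.918 ms

1195.9 ms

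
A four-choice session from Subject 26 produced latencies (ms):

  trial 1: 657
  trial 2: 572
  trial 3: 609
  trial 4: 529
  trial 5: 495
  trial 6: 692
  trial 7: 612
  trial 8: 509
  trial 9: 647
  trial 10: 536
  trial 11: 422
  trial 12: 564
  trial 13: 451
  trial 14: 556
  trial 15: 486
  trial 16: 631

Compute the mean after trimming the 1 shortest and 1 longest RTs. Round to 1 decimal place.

Sorted: 422, 451, 486, 495, 509, 529, 536, 556, 564, 572, 609, 612, 631, 647, 657, 692
Drop lowest 1 (422) and highest 1 (692)
Remaining (n=14): Σ = 7854, mean = 7854/14 = 561.000

561.0 ms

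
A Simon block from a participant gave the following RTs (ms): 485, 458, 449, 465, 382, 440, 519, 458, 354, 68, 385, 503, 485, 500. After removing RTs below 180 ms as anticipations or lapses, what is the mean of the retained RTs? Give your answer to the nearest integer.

453 ms

Excluded: 68
Retained (n=13): Σ = 5883
Mean = 5883/13 = 452.5385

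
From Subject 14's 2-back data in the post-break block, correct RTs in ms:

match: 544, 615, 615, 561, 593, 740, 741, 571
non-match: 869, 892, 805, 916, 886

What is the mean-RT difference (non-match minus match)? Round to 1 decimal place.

M(match) = 4980/8 = 622.500
M(non-match) = 4368/5 = 873.600
Difference = 873.600 − 622.500 = 251.100 ms

251.1 ms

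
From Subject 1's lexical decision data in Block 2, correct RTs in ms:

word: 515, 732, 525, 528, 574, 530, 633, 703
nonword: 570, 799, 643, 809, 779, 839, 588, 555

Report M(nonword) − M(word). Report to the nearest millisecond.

105 ms

M(word) = 4740/8 = 592.500
M(nonword) = 5582/8 = 697.750
Difference = 697.750 − 592.500 = 105.250 ms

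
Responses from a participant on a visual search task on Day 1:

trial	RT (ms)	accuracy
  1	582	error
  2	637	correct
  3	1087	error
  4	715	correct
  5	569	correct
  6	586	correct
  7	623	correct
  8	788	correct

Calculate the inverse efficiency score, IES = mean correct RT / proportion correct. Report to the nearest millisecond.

Correct trials (n=6): 637, 715, 569, 586, 623, 788
Mean correct RT = 3918/6 = 653.0000 ms
Proportion correct = 6/8
IES = 653.0000 / (6/8) = 870.667 ms

871 ms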